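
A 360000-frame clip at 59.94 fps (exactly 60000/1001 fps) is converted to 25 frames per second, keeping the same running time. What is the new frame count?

Target frames = source frames × (target rate / source rate) = 360000 × (25)/(60000/1001) = 360000 × 1001/2400 = 150150.

150150 frames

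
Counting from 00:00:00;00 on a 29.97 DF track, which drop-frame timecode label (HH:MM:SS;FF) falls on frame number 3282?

Ten DF minutes hold 17982 frames, so frame 3282 lies in block 0 (frames 0–17981) with 3282 frames into that block.
The block's first minute is 1800 frames and the rest 1798 each; 3282 frames reaches minute 1, so 0 × 18 + 1 × 2 = 2 labels have been skipped so far.
Adding those back, label number 3282 + 2 = 3284 at 30 labels/s is 109 s + 14 f = 0 h 1 min 49 s frame 14, i.e. 00:01:49;14.

00:01:49;14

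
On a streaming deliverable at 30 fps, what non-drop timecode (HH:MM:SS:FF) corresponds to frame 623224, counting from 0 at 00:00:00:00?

623224 ÷ 30 = 20774 full seconds, remainder 4 frames.
20774 s = 5 h 46 min 14 s.
Timecode: 05:46:14:04.

05:46:14:04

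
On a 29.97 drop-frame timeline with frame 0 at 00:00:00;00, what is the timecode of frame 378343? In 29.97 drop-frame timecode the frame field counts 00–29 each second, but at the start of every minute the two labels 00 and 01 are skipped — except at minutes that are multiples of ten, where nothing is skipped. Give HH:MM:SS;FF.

Ten DF minutes hold 17982 frames, so frame 378343 lies in block 21 (frames 377622–395603) with 721 frames into that block.
The block's first minute is 1800 frames and the rest 1798 each; 721 frames reaches minute 0, so 21 × 18 + 0 × 2 = 378 labels have been skipped so far.
Adding those back, label number 378343 + 378 = 378721 at 30 labels/s is 12624 s + 1 f = 3 h 30 min 24 s frame 1, i.e. 03:30:24;01.

03:30:24;01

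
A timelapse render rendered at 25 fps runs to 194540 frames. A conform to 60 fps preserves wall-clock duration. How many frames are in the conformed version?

466896 frames

Target frames = source frames × (target rate / source rate) = 194540 × (60)/(25) = 194540 × 12/5 = 466896.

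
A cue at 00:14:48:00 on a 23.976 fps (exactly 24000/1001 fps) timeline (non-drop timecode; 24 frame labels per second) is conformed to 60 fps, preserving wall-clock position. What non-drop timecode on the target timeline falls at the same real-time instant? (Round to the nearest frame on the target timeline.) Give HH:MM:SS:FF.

00:14:48:53

Source frame index: (0×3600 + 14×60 + 48) × 24 + 0 = 21312.
Real time: 21312 / (24000/1001) = 111111/125 s.
Target frame: (111111/125) × (60) = 1333332/25 ≈ 53333.280 → 53333.
At 60 labels/s: frame 53333 → 00:14:48:53.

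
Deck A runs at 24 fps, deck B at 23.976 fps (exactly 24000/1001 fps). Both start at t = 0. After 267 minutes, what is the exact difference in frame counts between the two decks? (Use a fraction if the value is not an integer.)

267 min = 16020 s.
A emits 24 × 16020 = 384480 frames; B emits 24000/1001 × 16020 = 384480000/1001.
Difference = 384480/1001 frames (≈ 384.0959); B is behind A.

384480/1001 frames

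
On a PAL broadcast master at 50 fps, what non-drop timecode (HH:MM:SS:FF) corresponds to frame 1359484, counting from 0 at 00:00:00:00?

1359484 ÷ 50 = 27189 full seconds, remainder 34 frames.
27189 s = 7 h 33 min 9 s.
Timecode: 07:33:09:34.

07:33:09:34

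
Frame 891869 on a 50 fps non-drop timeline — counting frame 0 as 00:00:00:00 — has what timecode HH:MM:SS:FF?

04:57:17:19

891869 ÷ 50 = 17837 full seconds, remainder 19 frames.
17837 s = 4 h 57 min 17 s.
Timecode: 04:57:17:19.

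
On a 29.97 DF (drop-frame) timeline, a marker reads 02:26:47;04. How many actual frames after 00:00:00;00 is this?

263950

Complete 10-minute blocks: 14, each 17982 frames → 251748.
Remaining 6 whole minutes in the current block: 1800 + 5 × 1798 = 10790 frames.
Within the current minute: 47 × 30 + 4 − 2 = 1412 (labels ;00/;01 skipped at this minute). Total = 251748 + 10790 + 1412 = 263950.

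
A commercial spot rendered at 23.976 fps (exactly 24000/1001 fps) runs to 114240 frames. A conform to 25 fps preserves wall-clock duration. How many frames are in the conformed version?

Target frames = source frames × (target rate / source rate) = 114240 × (25)/(24000/1001) = 114240 × 1001/960 = 119119.

119119 frames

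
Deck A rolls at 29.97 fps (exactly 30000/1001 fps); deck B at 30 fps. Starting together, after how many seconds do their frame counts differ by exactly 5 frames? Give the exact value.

The gap grows by |30 − 30000/1001| = 30/1001 frames per second.
Time for a 5-frame gap: 5 ÷ (30/1001) = 1001/6 s.

1001/6 seconds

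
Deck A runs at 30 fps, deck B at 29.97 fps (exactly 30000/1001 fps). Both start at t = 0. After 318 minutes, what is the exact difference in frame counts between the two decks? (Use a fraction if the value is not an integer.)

318 min = 19080 s.
A emits 30 × 19080 = 572400 frames; B emits 30000/1001 × 19080 = 572400000/1001.
Difference = 572400/1001 frames (≈ 571.8282); B is behind A.

572400/1001 frames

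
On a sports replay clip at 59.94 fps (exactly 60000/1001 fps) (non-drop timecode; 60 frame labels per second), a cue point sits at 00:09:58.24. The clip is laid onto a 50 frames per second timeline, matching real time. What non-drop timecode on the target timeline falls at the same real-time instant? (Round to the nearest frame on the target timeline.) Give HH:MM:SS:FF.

Source frame index: (0×3600 + 9×60 + 58) × 60 + 24 = 35904.
Real time: 35904 / (60000/1001) = 374374/625 s.
Target frame: (374374/625) × (50) = 748748/25 ≈ 29949.920 → 29950.
At 50 labels/s: frame 29950 → 00:09:59:00.

00:09:59:00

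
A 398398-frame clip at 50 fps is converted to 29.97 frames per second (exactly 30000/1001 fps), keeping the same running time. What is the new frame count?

Target frames = source frames × (target rate / source rate) = 398398 × (30000/1001)/(50) = 398398 × 600/1001 = 238800.

238800 frames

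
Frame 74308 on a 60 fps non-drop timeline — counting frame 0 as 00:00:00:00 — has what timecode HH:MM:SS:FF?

00:20:38:28

74308 ÷ 60 = 1238 full seconds, remainder 28 frames.
1238 s = 0 h 20 min 38 s.
Timecode: 00:20:38:28.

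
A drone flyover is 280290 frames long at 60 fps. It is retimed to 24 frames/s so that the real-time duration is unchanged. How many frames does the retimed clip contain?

Target frames = source frames × (target rate / source rate) = 280290 × (24)/(60) = 280290 × 2/5 = 112116.

112116 frames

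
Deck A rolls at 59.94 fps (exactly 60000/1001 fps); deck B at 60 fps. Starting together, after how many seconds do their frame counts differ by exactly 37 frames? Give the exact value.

37037/60 seconds

The gap grows by |60 − 60000/1001| = 60/1001 frames per second.
Time for a 37-frame gap: 37 ÷ (60/1001) = 37037/60 s.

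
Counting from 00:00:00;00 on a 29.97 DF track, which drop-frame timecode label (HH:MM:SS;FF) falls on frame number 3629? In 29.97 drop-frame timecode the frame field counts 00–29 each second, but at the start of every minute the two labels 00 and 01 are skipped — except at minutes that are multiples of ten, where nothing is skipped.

00:02:01;03

Each 10-minute DF block holds 10 × 60 × 30 − 9 × 2 = 17982 frames. 3629 ÷ 17982 → 0 full blocks, remainder 3629.
Within the partial block the first minute is 1800 frames and each further minute 1798, so 2 further minute boundaries passed. Total skipped labels = 18 × 0 + 2 × 2 = 4.
Non-drop label index = 3629 + 4 = 3633; at 30 labels/s that is 00:02:01:03, i.e. DF 00:02:01;03.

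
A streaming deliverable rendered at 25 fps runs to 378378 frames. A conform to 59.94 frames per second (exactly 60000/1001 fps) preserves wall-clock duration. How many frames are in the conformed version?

907200 frames

Target frames = source frames × (target rate / source rate) = 378378 × (60000/1001)/(25) = 378378 × 2400/1001 = 907200.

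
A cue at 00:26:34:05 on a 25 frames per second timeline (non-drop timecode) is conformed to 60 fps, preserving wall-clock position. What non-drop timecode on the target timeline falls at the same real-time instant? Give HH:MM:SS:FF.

00:26:34:12

Source frame index: (0×3600 + 26×60 + 34) × 25 + 5 = 39855.
Real time: 39855 / (25) = 7971/5 s.
Target frame: (7971/5) × (60) = 95652.
At 60 labels/s: frame 95652 → 00:26:34:12.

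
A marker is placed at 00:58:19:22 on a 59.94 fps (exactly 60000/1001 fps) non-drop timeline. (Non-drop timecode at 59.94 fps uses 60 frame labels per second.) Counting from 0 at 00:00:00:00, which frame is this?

frame 209962

Total seconds to the label: (0 × 3600 + 58 × 60 + 19) = 3499.
Frame index = 3499 × 60 + 22 = 209962.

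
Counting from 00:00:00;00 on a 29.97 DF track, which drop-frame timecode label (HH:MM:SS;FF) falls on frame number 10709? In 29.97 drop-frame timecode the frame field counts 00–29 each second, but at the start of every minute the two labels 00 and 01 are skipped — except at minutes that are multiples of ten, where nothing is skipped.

00:05:57;09

Each 10-minute DF block holds 10 × 60 × 30 − 9 × 2 = 17982 frames. 10709 ÷ 17982 → 0 full blocks, remainder 10709.
Within the partial block the first minute is 1800 frames and each further minute 1798, so 5 further minute boundaries passed. Total skipped labels = 18 × 0 + 2 × 5 = 10.
Non-drop label index = 10709 + 10 = 10719; at 30 labels/s that is 00:05:57:09, i.e. DF 00:05:57;09.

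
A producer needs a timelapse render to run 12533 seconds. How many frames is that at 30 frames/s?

375990 frames

Frames = 12533 × 30 = 375990.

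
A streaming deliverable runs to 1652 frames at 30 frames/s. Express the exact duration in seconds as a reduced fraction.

826/15 seconds

Running time = 1652 ÷ (30) = 1652 × 1/30 = 826/15 s.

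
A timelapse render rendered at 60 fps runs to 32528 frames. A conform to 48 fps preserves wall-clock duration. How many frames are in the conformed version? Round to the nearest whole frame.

26022 frames

Frames at target rate = 32528 × (48) / (60) = 130112/5 ≈ 26022.400.
Nearest whole frame: 26022.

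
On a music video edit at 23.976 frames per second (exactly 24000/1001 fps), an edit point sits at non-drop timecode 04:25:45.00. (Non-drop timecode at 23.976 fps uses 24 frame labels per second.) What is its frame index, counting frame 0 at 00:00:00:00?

Total seconds to the label: (4 × 3600 + 25 × 60 + 45) = 15945.
Frame index = 15945 × 24 + 0 = 382680.

382680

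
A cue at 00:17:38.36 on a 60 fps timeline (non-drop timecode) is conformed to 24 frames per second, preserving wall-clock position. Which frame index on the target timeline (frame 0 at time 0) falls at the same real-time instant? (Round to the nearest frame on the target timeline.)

frame 25406

Source frame index: (0×3600 + 17×60 + 38) × 60 + 36 = 63516.
Real time: 63516 / (60) = 5293/5 s.
Target frame: (5293/5) × (24) = 127032/5 ≈ 25406.400 → 25406.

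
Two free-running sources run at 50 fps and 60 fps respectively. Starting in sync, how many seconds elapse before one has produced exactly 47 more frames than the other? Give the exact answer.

4.7 seconds

The gap grows by |60 − 50| = 10 frames per second.
Time for a 47-frame gap: 47 ÷ (10) = 4.7 s.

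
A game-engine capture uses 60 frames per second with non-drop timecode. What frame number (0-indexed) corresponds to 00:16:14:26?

frame 58466

Total seconds to the label: (0 × 3600 + 16 × 60 + 14) = 974.
Frame index = 974 × 60 + 26 = 58466.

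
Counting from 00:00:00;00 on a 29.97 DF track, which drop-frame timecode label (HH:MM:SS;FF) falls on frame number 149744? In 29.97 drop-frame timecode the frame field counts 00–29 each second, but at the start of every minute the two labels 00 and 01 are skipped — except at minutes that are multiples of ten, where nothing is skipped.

01:23:16;14

Ten DF minutes hold 17982 frames, so frame 149744 lies in block 8 (frames 143856–161837) with 5888 frames into that block.
The block's first minute is 1800 frames and the rest 1798 each; 5888 frames reaches minute 3, so 8 × 18 + 3 × 2 = 150 labels have been skipped so far.
Adding those back, label number 149744 + 150 = 149894 at 30 labels/s is 4996 s + 14 f = 1 h 23 min 16 s frame 14, i.e. 01:23:16;14.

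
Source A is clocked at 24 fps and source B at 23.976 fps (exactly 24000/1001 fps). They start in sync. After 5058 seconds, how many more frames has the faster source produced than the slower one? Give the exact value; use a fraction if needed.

A emits 24 × 5058 = 121392 frames; B emits 24000/1001 × 5058 = 121392000/1001.
Difference = 121392/1001 frames (≈ 121.2707); B is behind A.

121392/1001 frames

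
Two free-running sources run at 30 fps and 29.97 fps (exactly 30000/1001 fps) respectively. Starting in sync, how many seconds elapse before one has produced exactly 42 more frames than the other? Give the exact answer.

The gap grows by |30000/1001 − 30| = 30/1001 frames per second.
Time for a 42-frame gap: 42 ÷ (30/1001) = 1401.4 s.

1401.4 seconds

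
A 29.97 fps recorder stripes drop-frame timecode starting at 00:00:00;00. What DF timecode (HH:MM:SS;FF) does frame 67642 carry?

00:37:37;00

Each 10-minute DF block holds 10 × 60 × 30 − 9 × 2 = 17982 frames. 67642 ÷ 17982 → 3 full blocks, remainder 13696.
Within the partial block the first minute is 1800 frames and each further minute 1798, so 7 further minute boundaries passed. Total skipped labels = 18 × 3 + 2 × 7 = 68.
Non-drop label index = 67642 + 68 = 67710; at 30 labels/s that is 00:37:37:00, i.e. DF 00:37:37;00.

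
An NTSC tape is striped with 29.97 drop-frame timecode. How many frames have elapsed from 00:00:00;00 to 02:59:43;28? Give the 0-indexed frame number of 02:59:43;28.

323194

Complete 10-minute blocks: 17, each 17982 frames → 305694.
Remaining 9 whole minutes in the current block: 1800 + 8 × 1798 = 16184 frames.
Within the current minute: 43 × 30 + 28 − 2 = 1316 (labels ;00/;01 skipped at this minute). Total = 305694 + 16184 + 1316 = 323194.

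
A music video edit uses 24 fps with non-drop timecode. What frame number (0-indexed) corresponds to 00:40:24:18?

Total seconds to the label: (0 × 3600 + 40 × 60 + 24) = 2424.
Frame index = 2424 × 24 + 18 = 58194.

58194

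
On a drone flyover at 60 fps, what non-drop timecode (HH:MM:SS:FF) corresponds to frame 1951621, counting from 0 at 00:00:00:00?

09:02:07:01

1951621 ÷ 60 = 32527 full seconds, remainder 1 frame.
32527 s = 9 h 2 min 7 s.
Timecode: 09:02:07:01.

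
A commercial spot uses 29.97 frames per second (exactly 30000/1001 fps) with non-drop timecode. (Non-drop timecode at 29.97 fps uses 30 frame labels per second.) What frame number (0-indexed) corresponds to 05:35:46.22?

frame 604402

Total seconds to the label: (5 × 3600 + 35 × 60 + 46) = 20146.
Frame index = 20146 × 30 + 22 = 604402.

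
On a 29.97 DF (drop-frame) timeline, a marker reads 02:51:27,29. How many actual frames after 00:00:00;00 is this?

Complete 10-minute blocks: 17, each 17982 frames → 305694.
Remaining 1 whole minute in the current block: 1800 + 0 × 1798 = 1800 frames.
Within the current minute: 27 × 30 + 29 − 2 = 837 (labels ;00/;01 skipped at this minute). Total = 305694 + 1800 + 837 = 308331.

308331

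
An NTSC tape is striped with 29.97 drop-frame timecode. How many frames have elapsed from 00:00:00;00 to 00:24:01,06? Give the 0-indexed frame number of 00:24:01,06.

As if non-drop at 30 labels/s: (0 × 3600 + 24 × 60 + 1) × 30 + 6 = 43236.
Minute boundaries passed: 24; those not divisible by 10: 24 − 2 = 22; dropped labels = 2 × 22 = 44.
Actual frame index = 43236 − 44 = 43192.

43192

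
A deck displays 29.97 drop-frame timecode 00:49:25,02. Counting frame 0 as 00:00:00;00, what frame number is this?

88862

As if non-drop at 30 labels/s: (0 × 3600 + 49 × 60 + 25) × 30 + 2 = 88952.
Minute boundaries passed: 49; those not divisible by 10: 49 − 4 = 45; dropped labels = 2 × 45 = 90.
Actual frame index = 88952 − 90 = 88862.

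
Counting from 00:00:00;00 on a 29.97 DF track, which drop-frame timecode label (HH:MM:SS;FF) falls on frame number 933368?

08:39:03;14

Ten DF minutes hold 17982 frames, so frame 933368 lies in block 51 (frames 917082–935063) with 16286 frames into that block.
The block's first minute is 1800 frames and the rest 1798 each; 16286 frames reaches minute 9, so 51 × 18 + 9 × 2 = 936 labels have been skipped so far.
Adding those back, label number 933368 + 936 = 934304 at 30 labels/s is 31143 s + 14 f = 8 h 39 min 3 s frame 14, i.e. 08:39:03;14.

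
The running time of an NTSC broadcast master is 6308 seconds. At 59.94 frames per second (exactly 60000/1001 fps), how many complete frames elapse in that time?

Frames = 6308 × 60000/1001 = 378480000/1001 ≈ 378101.8981.
Complete frames: 378101.

378101 frames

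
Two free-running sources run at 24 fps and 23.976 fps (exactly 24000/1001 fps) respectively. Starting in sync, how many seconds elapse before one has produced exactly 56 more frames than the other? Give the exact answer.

The gap grows by |24000/1001 − 24| = 24/1001 frames per second.
Time for a 56-frame gap: 56 ÷ (24/1001) = 7007/3 s.

7007/3 seconds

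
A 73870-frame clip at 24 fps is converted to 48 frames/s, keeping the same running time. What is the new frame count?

Target frames = source frames × (target rate / source rate) = 73870 × (48)/(24) = 73870 × 2 = 147740.

147740 frames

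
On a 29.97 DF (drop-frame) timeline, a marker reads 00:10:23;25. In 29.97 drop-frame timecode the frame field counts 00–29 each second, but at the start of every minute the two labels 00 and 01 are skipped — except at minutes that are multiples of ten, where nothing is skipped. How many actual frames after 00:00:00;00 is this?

18697

As if non-drop at 30 labels/s: (0 × 3600 + 10 × 60 + 23) × 30 + 25 = 18715.
Minute boundaries passed: 10; those not divisible by 10: 10 − 1 = 9; dropped labels = 2 × 9 = 18.
Actual frame index = 18715 − 18 = 18697.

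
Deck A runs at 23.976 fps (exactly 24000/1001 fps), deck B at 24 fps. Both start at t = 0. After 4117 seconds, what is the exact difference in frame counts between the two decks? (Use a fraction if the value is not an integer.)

98808/1001 frames

A emits 24000/1001 × 4117 = 98808000/1001 frames; B emits 24 × 4117 = 98808.
Difference = 98808/1001 frames (≈ 98.7093); B is ahead of A.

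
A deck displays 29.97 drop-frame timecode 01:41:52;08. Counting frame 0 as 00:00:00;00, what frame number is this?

Complete 10-minute blocks: 10, each 17982 frames → 179820.
Remaining 1 whole minute in the current block: 1800 + 0 × 1798 = 1800 frames.
Within the current minute: 52 × 30 + 8 − 2 = 1566 (labels ;00/;01 skipped at this minute). Total = 179820 + 1800 + 1566 = 183186.

183186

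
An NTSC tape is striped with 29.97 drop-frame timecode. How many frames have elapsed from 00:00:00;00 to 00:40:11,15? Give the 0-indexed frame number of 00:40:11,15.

72273

Complete 10-minute blocks: 4, each 17982 frames → 71928.
Remaining 0 whole minutes in the current block: 0 frames.
Within the current minute: 11 × 30 + 15 = 345. Total = 71928 + 0 + 345 = 72273.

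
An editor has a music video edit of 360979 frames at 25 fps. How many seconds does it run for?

Running time = 360979 / (25) = 14439.16 s.

14439.16 seconds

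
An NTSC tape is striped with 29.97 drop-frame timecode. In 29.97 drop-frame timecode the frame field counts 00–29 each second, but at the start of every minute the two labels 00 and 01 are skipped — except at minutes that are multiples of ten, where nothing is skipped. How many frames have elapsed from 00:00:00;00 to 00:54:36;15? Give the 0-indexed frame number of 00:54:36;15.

98197

As if non-drop at 30 labels/s: (0 × 3600 + 54 × 60 + 36) × 30 + 15 = 98295.
Minute boundaries passed: 54; those not divisible by 10: 54 − 5 = 49; dropped labels = 2 × 49 = 98.
Actual frame index = 98295 − 98 = 98197.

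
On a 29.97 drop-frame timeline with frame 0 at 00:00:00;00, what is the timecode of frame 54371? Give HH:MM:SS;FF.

00:30:14;05

Ten DF minutes hold 17982 frames, so frame 54371 lies in block 3 (frames 53946–71927) with 425 frames into that block.
The block's first minute is 1800 frames and the rest 1798 each; 425 frames reaches minute 0, so 3 × 18 + 0 × 2 = 54 labels have been skipped so far.
Adding those back, label number 54371 + 54 = 54425 at 30 labels/s is 1814 s + 5 f = 0 h 30 min 14 s frame 5, i.e. 00:30:14;05.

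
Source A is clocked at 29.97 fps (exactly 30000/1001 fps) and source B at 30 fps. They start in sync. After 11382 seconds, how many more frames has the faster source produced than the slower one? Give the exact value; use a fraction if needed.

A emits 30000/1001 × 11382 = 48780000/143 frames; B emits 30 × 11382 = 341460.
Difference = 48780/143 frames (≈ 341.1189); B is ahead of A.

48780/143 frames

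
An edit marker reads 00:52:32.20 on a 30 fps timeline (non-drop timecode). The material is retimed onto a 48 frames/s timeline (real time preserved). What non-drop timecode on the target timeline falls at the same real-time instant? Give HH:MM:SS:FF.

00:52:32:32

Source frame index: (0×3600 + 52×60 + 32) × 30 + 20 = 94580.
Real time: 94580 / (30) = 9458/3 s.
Target frame: (9458/3) × (48) = 151328.
At 48 labels/s: frame 151328 → 00:52:32:32.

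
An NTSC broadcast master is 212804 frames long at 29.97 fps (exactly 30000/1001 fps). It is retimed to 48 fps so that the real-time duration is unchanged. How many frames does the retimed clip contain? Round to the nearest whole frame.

Frames at target rate = 212804 × (48) / (30000/1001) = 213016804/625 ≈ 340826.886.
Nearest whole frame: 340827.

340827 frames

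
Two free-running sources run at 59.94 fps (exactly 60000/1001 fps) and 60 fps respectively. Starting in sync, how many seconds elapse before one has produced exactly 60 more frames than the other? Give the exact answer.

The gap grows by |60 − 60000/1001| = 60/1001 frames per second.
Time for a 60-frame gap: 60 ÷ (60/1001) = 1001 s.

1001 seconds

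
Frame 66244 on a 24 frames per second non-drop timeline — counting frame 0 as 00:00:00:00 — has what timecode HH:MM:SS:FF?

66244 ÷ 24 = 2760 full seconds, remainder 4 frames.
2760 s = 0 h 46 min 0 s.
Timecode: 00:46:00:04.

00:46:00:04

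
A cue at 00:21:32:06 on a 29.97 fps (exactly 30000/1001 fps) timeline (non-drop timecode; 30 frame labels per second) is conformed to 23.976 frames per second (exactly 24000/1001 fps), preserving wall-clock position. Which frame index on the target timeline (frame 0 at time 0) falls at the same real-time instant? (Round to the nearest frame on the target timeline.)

Source frame index: (0×3600 + 21×60 + 32) × 30 + 6 = 38766.
Real time: 38766 / (30000/1001) = 6467461/5000 s.
Target frame: (6467461/5000) × (24000/1001) = 155064/5 ≈ 31012.800 → 31013.

frame 31013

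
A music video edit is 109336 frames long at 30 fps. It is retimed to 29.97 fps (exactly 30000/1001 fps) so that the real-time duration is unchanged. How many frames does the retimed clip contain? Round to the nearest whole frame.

109227 frames

Frames at target rate = 109336 × (30000/1001) / (30) = 109336000/1001 ≈ 109226.773.
Nearest whole frame: 109227.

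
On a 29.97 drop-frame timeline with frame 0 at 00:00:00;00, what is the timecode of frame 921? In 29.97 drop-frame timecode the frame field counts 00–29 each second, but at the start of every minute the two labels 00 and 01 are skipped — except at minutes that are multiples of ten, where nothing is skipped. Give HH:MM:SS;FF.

00:00:30;21

Ten DF minutes hold 17982 frames, so frame 921 lies in block 0 (frames 0–17981) with 921 frames into that block.
The block's first minute is 1800 frames and the rest 1798 each; 921 frames reaches minute 0, so 0 × 18 + 0 × 2 = 0 labels have been skipped so far.
Adding those back, label number 921 + 0 = 921 at 30 labels/s is 30 s + 21 f = 0 h 0 min 30 s frame 21, i.e. 00:00:30;21.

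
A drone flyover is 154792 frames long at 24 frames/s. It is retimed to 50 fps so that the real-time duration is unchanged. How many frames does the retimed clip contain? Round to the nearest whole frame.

Frames at target rate = 154792 × (50) / (24) = 967450/3 ≈ 322483.333.
Nearest whole frame: 322483.

322483 frames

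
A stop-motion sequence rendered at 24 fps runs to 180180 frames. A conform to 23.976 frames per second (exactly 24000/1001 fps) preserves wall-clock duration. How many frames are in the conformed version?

Target frames = source frames × (target rate / source rate) = 180180 × (24000/1001)/(24) = 180180 × 1000/1001 = 180000.

180000 frames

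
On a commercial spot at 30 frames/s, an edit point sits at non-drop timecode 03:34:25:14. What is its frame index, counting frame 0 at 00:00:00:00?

Total seconds to the label: (3 × 3600 + 34 × 60 + 25) = 12865.
Frame index = 12865 × 30 + 14 = 385964.

385964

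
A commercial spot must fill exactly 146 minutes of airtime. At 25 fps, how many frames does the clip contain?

219000 frames

146 min = 8760 s.
Frames = 8760 × 25 = 219000.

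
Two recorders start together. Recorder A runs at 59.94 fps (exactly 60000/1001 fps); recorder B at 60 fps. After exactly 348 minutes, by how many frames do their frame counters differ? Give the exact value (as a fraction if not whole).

348 min = 20880 s.
A emits 60000/1001 × 20880 = 1252800000/1001 frames; B emits 60 × 20880 = 1252800.
Difference = 1252800/1001 frames (≈ 1251.5485); B is ahead of A.

1252800/1001 frames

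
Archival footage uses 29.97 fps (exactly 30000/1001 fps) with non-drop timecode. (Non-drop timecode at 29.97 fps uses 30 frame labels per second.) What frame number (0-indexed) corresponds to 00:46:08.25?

Total seconds to the label: (0 × 3600 + 46 × 60 + 8) = 2768.
Frame index = 2768 × 30 + 25 = 83065.

frame 83065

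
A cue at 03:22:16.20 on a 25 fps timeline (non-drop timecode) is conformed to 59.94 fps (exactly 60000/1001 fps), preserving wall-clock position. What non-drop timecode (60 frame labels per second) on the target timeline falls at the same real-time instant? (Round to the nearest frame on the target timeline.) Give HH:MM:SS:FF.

Source frame index: (3×3600 + 22×60 + 16) × 25 + 20 = 303420.
Real time: 303420 / (25) = 60684/5 s.
Target frame: (60684/5) × (60000/1001) = 56016000/77 ≈ 727480.519 → 727481.
At 60 labels/s: frame 727481 → 03:22:04:41.

03:22:04:41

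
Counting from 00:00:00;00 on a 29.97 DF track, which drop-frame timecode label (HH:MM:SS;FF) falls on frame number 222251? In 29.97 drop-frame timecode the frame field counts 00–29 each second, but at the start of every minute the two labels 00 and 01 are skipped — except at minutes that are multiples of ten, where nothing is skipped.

02:03:35;23

Ten DF minutes hold 17982 frames, so frame 222251 lies in block 12 (frames 215784–233765) with 6467 frames into that block.
The block's first minute is 1800 frames and the rest 1798 each; 6467 frames reaches minute 3, so 12 × 18 + 3 × 2 = 222 labels have been skipped so far.
Adding those back, label number 222251 + 222 = 222473 at 30 labels/s is 7415 s + 23 f = 2 h 3 min 35 s frame 23, i.e. 02:03:35;23.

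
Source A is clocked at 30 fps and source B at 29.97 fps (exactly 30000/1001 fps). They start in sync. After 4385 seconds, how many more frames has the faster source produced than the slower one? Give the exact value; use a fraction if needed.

131550/1001 frames

A emits 30 × 4385 = 131550 frames; B emits 30000/1001 × 4385 = 131550000/1001.
Difference = 131550/1001 frames (≈ 131.4186); B is behind A.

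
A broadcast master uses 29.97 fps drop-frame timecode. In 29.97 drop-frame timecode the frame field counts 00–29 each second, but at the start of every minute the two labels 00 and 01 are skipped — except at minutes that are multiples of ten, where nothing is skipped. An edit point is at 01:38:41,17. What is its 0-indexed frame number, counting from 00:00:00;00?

As if non-drop at 30 labels/s: (1 × 3600 + 38 × 60 + 41) × 30 + 17 = 177647.
Minute boundaries passed: 98; those not divisible by 10: 98 − 9 = 89; dropped labels = 2 × 89 = 178.
Actual frame index = 177647 − 178 = 177469.

177469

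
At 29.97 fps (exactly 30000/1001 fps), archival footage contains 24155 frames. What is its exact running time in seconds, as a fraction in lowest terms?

4835831/6000 seconds

Running time = 24155 ÷ (30000/1001) = 24155 × 1001/30000 = 4835831/6000 s.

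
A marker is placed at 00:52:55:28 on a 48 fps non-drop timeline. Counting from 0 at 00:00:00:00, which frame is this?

Total seconds to the label: (0 × 3600 + 52 × 60 + 55) = 3175.
Frame index = 3175 × 48 + 28 = 152428.

frame 152428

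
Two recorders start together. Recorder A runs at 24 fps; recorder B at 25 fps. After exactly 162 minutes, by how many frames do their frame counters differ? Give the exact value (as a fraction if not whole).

9720 frames

162 min = 9720 s.
A emits 24 × 9720 = 233280 frames; B emits 25 × 9720 = 243000.
Difference = 9720 frames; B is ahead of A.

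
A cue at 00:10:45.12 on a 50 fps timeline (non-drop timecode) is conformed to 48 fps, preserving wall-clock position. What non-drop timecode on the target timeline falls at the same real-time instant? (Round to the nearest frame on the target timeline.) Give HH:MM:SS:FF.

00:10:45:12

Source frame index: (0×3600 + 10×60 + 45) × 50 + 12 = 32262.
Real time: 32262 / (50) = 16131/25 s.
Target frame: (16131/25) × (48) = 774288/25 ≈ 30971.520 → 30972.
At 48 labels/s: frame 30972 → 00:10:45:12.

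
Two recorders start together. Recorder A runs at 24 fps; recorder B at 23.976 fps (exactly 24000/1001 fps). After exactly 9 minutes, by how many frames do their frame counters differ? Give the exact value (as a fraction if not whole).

9 min = 540 s.
A emits 24 × 540 = 12960 frames; B emits 24000/1001 × 540 = 12960000/1001.
Difference = 12960/1001 frames (≈ 12.9471); B is behind A.

12960/1001 frames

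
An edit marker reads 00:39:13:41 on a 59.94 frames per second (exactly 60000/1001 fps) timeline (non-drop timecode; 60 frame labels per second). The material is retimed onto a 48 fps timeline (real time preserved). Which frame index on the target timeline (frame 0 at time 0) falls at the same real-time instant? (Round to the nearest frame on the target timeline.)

Source frame index: (0×3600 + 39×60 + 13) × 60 + 41 = 141221.
Real time: 141221 / (60000/1001) = 141362221/60000 s.
Target frame: (141362221/60000) × (48) = 141362221/1250 ≈ 113089.777 → 113090.

frame 113090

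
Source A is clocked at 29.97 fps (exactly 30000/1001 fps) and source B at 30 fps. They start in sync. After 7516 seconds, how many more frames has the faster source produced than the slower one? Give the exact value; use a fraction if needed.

225480/1001 frames

A emits 30000/1001 × 7516 = 225480000/1001 frames; B emits 30 × 7516 = 225480.
Difference = 225480/1001 frames (≈ 225.2547); B is ahead of A.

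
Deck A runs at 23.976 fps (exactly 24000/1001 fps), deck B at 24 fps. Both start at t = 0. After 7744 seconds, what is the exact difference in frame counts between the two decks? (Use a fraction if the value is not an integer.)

16896/91 frames

A emits 24000/1001 × 7744 = 16896000/91 frames; B emits 24 × 7744 = 185856.
Difference = 16896/91 frames (≈ 185.6703); B is ahead of A.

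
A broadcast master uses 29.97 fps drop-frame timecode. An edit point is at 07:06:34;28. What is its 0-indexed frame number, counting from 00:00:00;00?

767080

Complete 10-minute blocks: 42, each 17982 frames → 755244.
Remaining 6 whole minutes in the current block: 1800 + 5 × 1798 = 10790 frames.
Within the current minute: 34 × 30 + 28 − 2 = 1046 (labels ;00/;01 skipped at this minute). Total = 755244 + 10790 + 1046 = 767080.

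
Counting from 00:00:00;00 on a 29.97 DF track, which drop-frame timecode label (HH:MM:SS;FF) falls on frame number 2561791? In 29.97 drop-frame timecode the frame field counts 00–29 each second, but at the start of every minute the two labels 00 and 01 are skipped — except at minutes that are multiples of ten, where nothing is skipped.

23:44:38;15

Ten DF minutes hold 17982 frames, so frame 2561791 lies in block 142 (frames 2553444–2571425) with 8347 frames into that block.
The block's first minute is 1800 frames and the rest 1798 each; 8347 frames reaches minute 4, so 142 × 18 + 4 × 2 = 2564 labels have been skipped so far.
Adding those back, label number 2561791 + 2564 = 2564355 at 30 labels/s is 85478 s + 15 f = 23 h 44 min 38 s frame 15, i.e. 23:44:38;15.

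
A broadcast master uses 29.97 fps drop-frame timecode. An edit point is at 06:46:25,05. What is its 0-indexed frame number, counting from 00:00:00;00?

Complete 10-minute blocks: 40, each 17982 frames → 719280.
Remaining 6 whole minutes in the current block: 1800 + 5 × 1798 = 10790 frames.
Within the current minute: 25 × 30 + 5 − 2 = 753 (labels ;00/;01 skipped at this minute). Total = 719280 + 10790 + 753 = 730823.

730823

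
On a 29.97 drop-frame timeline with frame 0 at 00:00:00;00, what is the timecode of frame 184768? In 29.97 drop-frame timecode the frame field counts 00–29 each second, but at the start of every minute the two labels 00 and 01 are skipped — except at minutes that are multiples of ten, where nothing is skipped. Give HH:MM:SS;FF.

Ten DF minutes hold 17982 frames, so frame 184768 lies in block 10 (frames 179820–197801) with 4948 frames into that block.
The block's first minute is 1800 frames and the rest 1798 each; 4948 frames reaches minute 2, so 10 × 18 + 2 × 2 = 184 labels have been skipped so far.
Adding those back, label number 184768 + 184 = 184952 at 30 labels/s is 6165 s + 2 f = 1 h 42 min 45 s frame 2, i.e. 01:42:45;02.

01:42:45;02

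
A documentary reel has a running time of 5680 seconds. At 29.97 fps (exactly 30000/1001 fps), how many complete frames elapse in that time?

170229 frames

Frames = 5680 × 30000/1001 = 170400000/1001 ≈ 170229.7702.
Complete frames: 170229.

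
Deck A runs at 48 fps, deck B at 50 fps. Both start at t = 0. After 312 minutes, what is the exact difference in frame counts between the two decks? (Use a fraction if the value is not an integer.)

37440 frames

312 min = 18720 s.
A emits 48 × 18720 = 898560 frames; B emits 50 × 18720 = 936000.
Difference = 37440 frames; B is ahead of A.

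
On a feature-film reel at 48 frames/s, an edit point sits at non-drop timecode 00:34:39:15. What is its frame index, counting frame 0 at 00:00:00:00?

frame 99807

Total seconds to the label: (0 × 3600 + 34 × 60 + 39) = 2079.
Frame index = 2079 × 48 + 15 = 99807.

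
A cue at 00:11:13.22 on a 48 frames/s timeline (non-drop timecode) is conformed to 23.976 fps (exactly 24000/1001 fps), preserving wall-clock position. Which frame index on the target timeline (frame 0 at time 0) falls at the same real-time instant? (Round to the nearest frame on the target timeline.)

Source frame index: (0×3600 + 11×60 + 13) × 48 + 22 = 32326.
Real time: 32326 / (48) = 16163/24 s.
Target frame: (16163/24) × (24000/1001) = 2309000/143 ≈ 16146.853 → 16147.

frame 16147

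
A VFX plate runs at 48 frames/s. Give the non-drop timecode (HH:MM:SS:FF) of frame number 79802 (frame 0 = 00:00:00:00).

00:27:42:26

79802 ÷ 48 = 1662 full seconds, remainder 26 frames.
1662 s = 0 h 27 min 42 s.
Timecode: 00:27:42:26.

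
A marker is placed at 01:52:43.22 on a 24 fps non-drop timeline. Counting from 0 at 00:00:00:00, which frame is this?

162334

Total seconds to the label: (1 × 3600 + 52 × 60 + 43) = 6763.
Frame index = 6763 × 24 + 22 = 162334.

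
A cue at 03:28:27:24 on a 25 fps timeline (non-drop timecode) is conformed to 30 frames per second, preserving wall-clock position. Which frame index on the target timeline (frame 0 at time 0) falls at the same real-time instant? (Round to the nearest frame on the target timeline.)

frame 375239

Source frame index: (3×3600 + 28×60 + 27) × 25 + 24 = 312699.
Real time: 312699 / (25) = 312699/25 s.
Target frame: (312699/25) × (30) = 1876194/5 ≈ 375238.800 → 375239.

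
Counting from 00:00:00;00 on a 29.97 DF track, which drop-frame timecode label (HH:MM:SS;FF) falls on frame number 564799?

Ten DF minutes hold 17982 frames, so frame 564799 lies in block 31 (frames 557442–575423) with 7357 frames into that block.
The block's first minute is 1800 frames and the rest 1798 each; 7357 frames reaches minute 4, so 31 × 18 + 4 × 2 = 566 labels have been skipped so far.
Adding those back, label number 564799 + 566 = 565365 at 30 labels/s is 18845 s + 15 f = 5 h 14 min 5 s frame 15, i.e. 05:14:05;15.

05:14:05;15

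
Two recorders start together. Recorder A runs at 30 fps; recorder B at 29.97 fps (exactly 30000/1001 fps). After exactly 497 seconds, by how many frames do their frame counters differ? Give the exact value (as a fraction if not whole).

A emits 30 × 497 = 14910 frames; B emits 30000/1001 × 497 = 2130000/143.
Difference = 2130/143 frames (≈ 14.8951); B is behind A.

2130/143 frames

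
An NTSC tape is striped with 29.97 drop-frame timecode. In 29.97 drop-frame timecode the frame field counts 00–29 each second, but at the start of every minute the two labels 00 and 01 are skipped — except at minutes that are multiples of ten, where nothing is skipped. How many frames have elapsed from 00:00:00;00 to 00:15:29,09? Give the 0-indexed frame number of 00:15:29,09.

27851

As if non-drop at 30 labels/s: (0 × 3600 + 15 × 60 + 29) × 30 + 9 = 27879.
Minute boundaries passed: 15; those not divisible by 10: 15 − 1 = 14; dropped labels = 2 × 14 = 28.
Actual frame index = 27879 − 28 = 27851.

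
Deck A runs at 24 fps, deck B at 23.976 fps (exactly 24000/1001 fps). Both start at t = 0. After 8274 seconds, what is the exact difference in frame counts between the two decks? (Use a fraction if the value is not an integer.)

28368/143 frames

A emits 24 × 8274 = 198576 frames; B emits 24000/1001 × 8274 = 28368000/143.
Difference = 28368/143 frames (≈ 198.3776); B is behind A.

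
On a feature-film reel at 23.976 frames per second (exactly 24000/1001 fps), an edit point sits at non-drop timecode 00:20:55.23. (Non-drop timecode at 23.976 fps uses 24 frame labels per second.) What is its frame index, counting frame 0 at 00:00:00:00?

frame 30143

Total seconds to the label: (0 × 3600 + 20 × 60 + 55) = 1255.
Frame index = 1255 × 24 + 23 = 30143.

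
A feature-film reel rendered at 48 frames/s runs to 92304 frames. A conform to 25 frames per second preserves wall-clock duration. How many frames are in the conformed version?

48075 frames

Target frames = source frames × (target rate / source rate) = 92304 × (25)/(48) = 92304 × 25/48 = 48075.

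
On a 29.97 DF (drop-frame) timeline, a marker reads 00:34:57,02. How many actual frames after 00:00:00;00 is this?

62850

Complete 10-minute blocks: 3, each 17982 frames → 53946.
Remaining 4 whole minutes in the current block: 1800 + 3 × 1798 = 7194 frames.
Within the current minute: 57 × 30 + 2 − 2 = 1710 (labels ;00/;01 skipped at this minute). Total = 53946 + 7194 + 1710 = 62850.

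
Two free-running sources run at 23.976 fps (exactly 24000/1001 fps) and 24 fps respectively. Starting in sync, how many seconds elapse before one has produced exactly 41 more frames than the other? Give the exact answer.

41041/24 seconds

The gap grows by |24 − 24000/1001| = 24/1001 frames per second.
Time for a 41-frame gap: 41 ÷ (24/1001) = 41041/24 s.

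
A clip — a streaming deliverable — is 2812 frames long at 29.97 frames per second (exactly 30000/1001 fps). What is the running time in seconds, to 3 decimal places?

93.827 seconds

Running time = 2812 × 1001/30000 = 703703/7500 s ≈ 93.827 s.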